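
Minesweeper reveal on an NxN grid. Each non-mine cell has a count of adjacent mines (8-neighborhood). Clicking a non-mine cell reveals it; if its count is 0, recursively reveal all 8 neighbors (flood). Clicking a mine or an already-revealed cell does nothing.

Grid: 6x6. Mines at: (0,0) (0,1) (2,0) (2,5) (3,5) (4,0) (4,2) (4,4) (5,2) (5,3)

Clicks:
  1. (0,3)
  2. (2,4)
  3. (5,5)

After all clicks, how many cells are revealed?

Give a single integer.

Answer: 18

Derivation:
Click 1 (0,3) count=0: revealed 17 new [(0,2) (0,3) (0,4) (0,5) (1,1) (1,2) (1,3) (1,4) (1,5) (2,1) (2,2) (2,3) (2,4) (3,1) (3,2) (3,3) (3,4)] -> total=17
Click 2 (2,4) count=2: revealed 0 new [(none)] -> total=17
Click 3 (5,5) count=1: revealed 1 new [(5,5)] -> total=18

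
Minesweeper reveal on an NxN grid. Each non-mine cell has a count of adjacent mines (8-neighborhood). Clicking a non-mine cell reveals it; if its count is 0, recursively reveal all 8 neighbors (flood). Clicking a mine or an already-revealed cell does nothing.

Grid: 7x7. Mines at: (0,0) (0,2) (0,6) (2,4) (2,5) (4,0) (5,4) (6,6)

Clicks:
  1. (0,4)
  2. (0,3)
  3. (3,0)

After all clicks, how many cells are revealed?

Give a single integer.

Answer: 7

Derivation:
Click 1 (0,4) count=0: revealed 6 new [(0,3) (0,4) (0,5) (1,3) (1,4) (1,5)] -> total=6
Click 2 (0,3) count=1: revealed 0 new [(none)] -> total=6
Click 3 (3,0) count=1: revealed 1 new [(3,0)] -> total=7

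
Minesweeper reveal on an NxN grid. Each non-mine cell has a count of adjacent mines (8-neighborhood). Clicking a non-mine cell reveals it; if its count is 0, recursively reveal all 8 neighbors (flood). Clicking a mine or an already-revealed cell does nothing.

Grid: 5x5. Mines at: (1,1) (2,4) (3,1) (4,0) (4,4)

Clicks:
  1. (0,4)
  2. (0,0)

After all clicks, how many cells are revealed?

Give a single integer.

Answer: 7

Derivation:
Click 1 (0,4) count=0: revealed 6 new [(0,2) (0,3) (0,4) (1,2) (1,3) (1,4)] -> total=6
Click 2 (0,0) count=1: revealed 1 new [(0,0)] -> total=7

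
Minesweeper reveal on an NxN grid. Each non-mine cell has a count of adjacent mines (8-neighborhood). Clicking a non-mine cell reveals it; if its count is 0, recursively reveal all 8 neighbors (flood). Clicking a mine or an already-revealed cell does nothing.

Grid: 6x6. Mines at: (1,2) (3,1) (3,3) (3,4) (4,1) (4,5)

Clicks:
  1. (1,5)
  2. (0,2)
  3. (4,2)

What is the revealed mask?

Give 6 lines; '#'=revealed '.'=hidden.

Click 1 (1,5) count=0: revealed 9 new [(0,3) (0,4) (0,5) (1,3) (1,4) (1,5) (2,3) (2,4) (2,5)] -> total=9
Click 2 (0,2) count=1: revealed 1 new [(0,2)] -> total=10
Click 3 (4,2) count=3: revealed 1 new [(4,2)] -> total=11

Answer: ..####
...###
...###
......
..#...
......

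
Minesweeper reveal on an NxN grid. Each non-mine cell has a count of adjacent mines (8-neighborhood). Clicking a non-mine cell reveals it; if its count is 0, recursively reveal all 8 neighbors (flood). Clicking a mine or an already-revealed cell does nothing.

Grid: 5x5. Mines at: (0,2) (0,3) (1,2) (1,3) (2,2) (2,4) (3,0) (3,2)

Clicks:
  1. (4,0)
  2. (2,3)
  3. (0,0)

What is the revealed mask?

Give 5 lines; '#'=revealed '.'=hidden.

Answer: ##...
##...
##.#.
.....
#....

Derivation:
Click 1 (4,0) count=1: revealed 1 new [(4,0)] -> total=1
Click 2 (2,3) count=5: revealed 1 new [(2,3)] -> total=2
Click 3 (0,0) count=0: revealed 6 new [(0,0) (0,1) (1,0) (1,1) (2,0) (2,1)] -> total=8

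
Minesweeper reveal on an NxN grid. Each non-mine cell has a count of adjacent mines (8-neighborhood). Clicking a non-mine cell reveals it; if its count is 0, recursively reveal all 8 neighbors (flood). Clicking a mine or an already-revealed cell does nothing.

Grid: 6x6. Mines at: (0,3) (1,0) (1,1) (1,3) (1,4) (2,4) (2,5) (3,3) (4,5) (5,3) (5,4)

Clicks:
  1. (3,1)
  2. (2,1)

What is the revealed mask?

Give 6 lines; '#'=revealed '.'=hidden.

Answer: ......
......
###...
###...
###...
###...

Derivation:
Click 1 (3,1) count=0: revealed 12 new [(2,0) (2,1) (2,2) (3,0) (3,1) (3,2) (4,0) (4,1) (4,2) (5,0) (5,1) (5,2)] -> total=12
Click 2 (2,1) count=2: revealed 0 new [(none)] -> total=12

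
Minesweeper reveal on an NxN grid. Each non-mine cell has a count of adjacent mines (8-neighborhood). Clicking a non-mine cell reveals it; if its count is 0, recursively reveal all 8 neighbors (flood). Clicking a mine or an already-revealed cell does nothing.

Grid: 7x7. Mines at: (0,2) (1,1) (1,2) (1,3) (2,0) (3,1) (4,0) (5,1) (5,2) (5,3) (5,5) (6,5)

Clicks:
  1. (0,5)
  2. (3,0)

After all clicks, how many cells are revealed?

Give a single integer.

Answer: 22

Derivation:
Click 1 (0,5) count=0: revealed 21 new [(0,4) (0,5) (0,6) (1,4) (1,5) (1,6) (2,2) (2,3) (2,4) (2,5) (2,6) (3,2) (3,3) (3,4) (3,5) (3,6) (4,2) (4,3) (4,4) (4,5) (4,6)] -> total=21
Click 2 (3,0) count=3: revealed 1 new [(3,0)] -> total=22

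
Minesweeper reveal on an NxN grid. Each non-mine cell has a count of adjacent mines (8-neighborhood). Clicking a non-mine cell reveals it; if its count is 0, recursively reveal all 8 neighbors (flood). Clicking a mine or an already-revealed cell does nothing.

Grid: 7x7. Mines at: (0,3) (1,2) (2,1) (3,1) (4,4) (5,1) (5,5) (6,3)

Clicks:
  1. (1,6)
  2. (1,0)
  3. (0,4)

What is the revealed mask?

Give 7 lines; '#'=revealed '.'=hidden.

Answer: ....###
#..####
...####
...####
.....##
.......
.......

Derivation:
Click 1 (1,6) count=0: revealed 17 new [(0,4) (0,5) (0,6) (1,3) (1,4) (1,5) (1,6) (2,3) (2,4) (2,5) (2,6) (3,3) (3,4) (3,5) (3,6) (4,5) (4,6)] -> total=17
Click 2 (1,0) count=1: revealed 1 new [(1,0)] -> total=18
Click 3 (0,4) count=1: revealed 0 new [(none)] -> total=18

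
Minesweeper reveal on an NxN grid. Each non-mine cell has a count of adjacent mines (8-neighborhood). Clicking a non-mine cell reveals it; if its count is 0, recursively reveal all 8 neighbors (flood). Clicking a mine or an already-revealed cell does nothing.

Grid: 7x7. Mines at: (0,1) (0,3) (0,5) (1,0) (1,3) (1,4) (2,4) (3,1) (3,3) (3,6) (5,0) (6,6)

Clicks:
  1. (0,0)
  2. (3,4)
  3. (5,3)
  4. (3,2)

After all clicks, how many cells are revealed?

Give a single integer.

Answer: 18

Derivation:
Click 1 (0,0) count=2: revealed 1 new [(0,0)] -> total=1
Click 2 (3,4) count=2: revealed 1 new [(3,4)] -> total=2
Click 3 (5,3) count=0: revealed 15 new [(4,1) (4,2) (4,3) (4,4) (4,5) (5,1) (5,2) (5,3) (5,4) (5,5) (6,1) (6,2) (6,3) (6,4) (6,5)] -> total=17
Click 4 (3,2) count=2: revealed 1 new [(3,2)] -> total=18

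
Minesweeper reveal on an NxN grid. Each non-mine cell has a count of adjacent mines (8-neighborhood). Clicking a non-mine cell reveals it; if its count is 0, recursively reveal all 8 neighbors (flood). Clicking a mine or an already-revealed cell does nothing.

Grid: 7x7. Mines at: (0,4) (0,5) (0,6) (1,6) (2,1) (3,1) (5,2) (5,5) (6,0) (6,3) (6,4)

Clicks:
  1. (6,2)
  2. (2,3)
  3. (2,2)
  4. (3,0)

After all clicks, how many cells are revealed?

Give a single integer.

Click 1 (6,2) count=2: revealed 1 new [(6,2)] -> total=1
Click 2 (2,3) count=0: revealed 19 new [(1,2) (1,3) (1,4) (1,5) (2,2) (2,3) (2,4) (2,5) (2,6) (3,2) (3,3) (3,4) (3,5) (3,6) (4,2) (4,3) (4,4) (4,5) (4,6)] -> total=20
Click 3 (2,2) count=2: revealed 0 new [(none)] -> total=20
Click 4 (3,0) count=2: revealed 1 new [(3,0)] -> total=21

Answer: 21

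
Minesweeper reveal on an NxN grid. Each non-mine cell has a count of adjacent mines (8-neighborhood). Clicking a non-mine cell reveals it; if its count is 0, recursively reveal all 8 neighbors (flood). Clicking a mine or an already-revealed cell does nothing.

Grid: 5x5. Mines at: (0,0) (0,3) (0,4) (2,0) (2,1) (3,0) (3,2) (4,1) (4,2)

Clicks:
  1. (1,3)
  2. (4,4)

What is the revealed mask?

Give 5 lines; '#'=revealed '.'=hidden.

Click 1 (1,3) count=2: revealed 1 new [(1,3)] -> total=1
Click 2 (4,4) count=0: revealed 7 new [(1,4) (2,3) (2,4) (3,3) (3,4) (4,3) (4,4)] -> total=8

Answer: .....
...##
...##
...##
...##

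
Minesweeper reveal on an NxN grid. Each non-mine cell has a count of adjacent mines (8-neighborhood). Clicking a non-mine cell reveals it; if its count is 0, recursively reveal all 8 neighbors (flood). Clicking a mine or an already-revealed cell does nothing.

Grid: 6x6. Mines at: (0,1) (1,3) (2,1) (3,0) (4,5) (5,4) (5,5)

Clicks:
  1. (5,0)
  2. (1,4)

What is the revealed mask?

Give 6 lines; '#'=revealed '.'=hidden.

Answer: ......
....#.
..###.
.####.
#####.
####..

Derivation:
Click 1 (5,0) count=0: revealed 16 new [(2,2) (2,3) (2,4) (3,1) (3,2) (3,3) (3,4) (4,0) (4,1) (4,2) (4,3) (4,4) (5,0) (5,1) (5,2) (5,3)] -> total=16
Click 2 (1,4) count=1: revealed 1 new [(1,4)] -> total=17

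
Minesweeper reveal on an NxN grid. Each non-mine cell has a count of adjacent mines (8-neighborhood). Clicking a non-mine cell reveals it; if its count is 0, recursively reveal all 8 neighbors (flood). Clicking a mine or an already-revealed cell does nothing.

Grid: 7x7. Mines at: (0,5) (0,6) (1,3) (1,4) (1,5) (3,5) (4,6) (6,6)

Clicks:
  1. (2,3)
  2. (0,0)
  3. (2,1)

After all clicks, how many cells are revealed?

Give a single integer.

Answer: 34

Derivation:
Click 1 (2,3) count=2: revealed 1 new [(2,3)] -> total=1
Click 2 (0,0) count=0: revealed 33 new [(0,0) (0,1) (0,2) (1,0) (1,1) (1,2) (2,0) (2,1) (2,2) (2,4) (3,0) (3,1) (3,2) (3,3) (3,4) (4,0) (4,1) (4,2) (4,3) (4,4) (4,5) (5,0) (5,1) (5,2) (5,3) (5,4) (5,5) (6,0) (6,1) (6,2) (6,3) (6,4) (6,5)] -> total=34
Click 3 (2,1) count=0: revealed 0 new [(none)] -> total=34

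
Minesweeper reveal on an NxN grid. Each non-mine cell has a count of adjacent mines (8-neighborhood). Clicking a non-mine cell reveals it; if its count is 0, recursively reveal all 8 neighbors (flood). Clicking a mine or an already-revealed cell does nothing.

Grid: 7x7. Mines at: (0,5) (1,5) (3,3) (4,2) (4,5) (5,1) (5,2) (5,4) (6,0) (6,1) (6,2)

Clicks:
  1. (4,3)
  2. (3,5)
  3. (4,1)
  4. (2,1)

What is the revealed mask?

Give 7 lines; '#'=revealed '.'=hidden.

Click 1 (4,3) count=4: revealed 1 new [(4,3)] -> total=1
Click 2 (3,5) count=1: revealed 1 new [(3,5)] -> total=2
Click 3 (4,1) count=3: revealed 1 new [(4,1)] -> total=3
Click 4 (2,1) count=0: revealed 19 new [(0,0) (0,1) (0,2) (0,3) (0,4) (1,0) (1,1) (1,2) (1,3) (1,4) (2,0) (2,1) (2,2) (2,3) (2,4) (3,0) (3,1) (3,2) (4,0)] -> total=22

Answer: #####..
#####..
#####..
###..#.
##.#...
.......
.......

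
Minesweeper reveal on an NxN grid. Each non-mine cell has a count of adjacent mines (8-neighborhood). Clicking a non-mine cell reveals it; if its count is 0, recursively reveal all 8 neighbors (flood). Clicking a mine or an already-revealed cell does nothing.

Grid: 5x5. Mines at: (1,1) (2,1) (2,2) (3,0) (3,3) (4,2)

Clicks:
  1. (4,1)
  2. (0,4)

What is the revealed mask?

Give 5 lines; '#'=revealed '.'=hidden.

Click 1 (4,1) count=2: revealed 1 new [(4,1)] -> total=1
Click 2 (0,4) count=0: revealed 8 new [(0,2) (0,3) (0,4) (1,2) (1,3) (1,4) (2,3) (2,4)] -> total=9

Answer: ..###
..###
...##
.....
.#...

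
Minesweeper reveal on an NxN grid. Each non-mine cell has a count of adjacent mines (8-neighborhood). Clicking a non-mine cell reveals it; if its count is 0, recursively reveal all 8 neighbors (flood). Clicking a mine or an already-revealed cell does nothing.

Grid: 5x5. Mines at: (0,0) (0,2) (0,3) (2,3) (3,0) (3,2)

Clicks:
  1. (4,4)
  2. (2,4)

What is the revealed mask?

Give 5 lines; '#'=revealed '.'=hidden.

Click 1 (4,4) count=0: revealed 4 new [(3,3) (3,4) (4,3) (4,4)] -> total=4
Click 2 (2,4) count=1: revealed 1 new [(2,4)] -> total=5

Answer: .....
.....
....#
...##
...##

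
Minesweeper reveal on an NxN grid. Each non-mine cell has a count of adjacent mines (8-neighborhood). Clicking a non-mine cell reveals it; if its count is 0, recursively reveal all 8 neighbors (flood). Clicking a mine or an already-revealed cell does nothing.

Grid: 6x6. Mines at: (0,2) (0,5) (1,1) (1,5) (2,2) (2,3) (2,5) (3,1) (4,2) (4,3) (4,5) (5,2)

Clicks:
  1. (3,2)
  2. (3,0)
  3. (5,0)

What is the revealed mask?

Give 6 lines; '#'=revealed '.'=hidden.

Answer: ......
......
......
#.#...
##....
##....

Derivation:
Click 1 (3,2) count=5: revealed 1 new [(3,2)] -> total=1
Click 2 (3,0) count=1: revealed 1 new [(3,0)] -> total=2
Click 3 (5,0) count=0: revealed 4 new [(4,0) (4,1) (5,0) (5,1)] -> total=6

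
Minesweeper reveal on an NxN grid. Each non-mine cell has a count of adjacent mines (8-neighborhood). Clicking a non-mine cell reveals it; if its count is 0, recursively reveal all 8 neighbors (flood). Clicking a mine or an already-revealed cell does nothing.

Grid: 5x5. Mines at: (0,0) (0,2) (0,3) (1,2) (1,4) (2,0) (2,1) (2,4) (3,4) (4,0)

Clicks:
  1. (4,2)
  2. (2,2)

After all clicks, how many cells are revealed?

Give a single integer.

Answer: 7

Derivation:
Click 1 (4,2) count=0: revealed 6 new [(3,1) (3,2) (3,3) (4,1) (4,2) (4,3)] -> total=6
Click 2 (2,2) count=2: revealed 1 new [(2,2)] -> total=7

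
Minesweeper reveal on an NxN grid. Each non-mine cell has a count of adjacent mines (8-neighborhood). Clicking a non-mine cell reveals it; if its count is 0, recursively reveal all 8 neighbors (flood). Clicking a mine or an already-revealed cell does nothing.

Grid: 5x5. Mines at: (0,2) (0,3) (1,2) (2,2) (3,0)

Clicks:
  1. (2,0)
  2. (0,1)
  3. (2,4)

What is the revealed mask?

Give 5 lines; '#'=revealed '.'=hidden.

Click 1 (2,0) count=1: revealed 1 new [(2,0)] -> total=1
Click 2 (0,1) count=2: revealed 1 new [(0,1)] -> total=2
Click 3 (2,4) count=0: revealed 12 new [(1,3) (1,4) (2,3) (2,4) (3,1) (3,2) (3,3) (3,4) (4,1) (4,2) (4,3) (4,4)] -> total=14

Answer: .#...
...##
#..##
.####
.####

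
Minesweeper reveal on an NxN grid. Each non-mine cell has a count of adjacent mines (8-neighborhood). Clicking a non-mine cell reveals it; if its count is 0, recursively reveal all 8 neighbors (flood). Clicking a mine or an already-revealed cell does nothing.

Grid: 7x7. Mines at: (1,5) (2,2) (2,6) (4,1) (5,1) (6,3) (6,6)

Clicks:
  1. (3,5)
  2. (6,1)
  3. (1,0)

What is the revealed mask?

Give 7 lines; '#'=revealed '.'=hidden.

Answer: #####..
#####..
##.....
##...#.
.......
.......
.#.....

Derivation:
Click 1 (3,5) count=1: revealed 1 new [(3,5)] -> total=1
Click 2 (6,1) count=1: revealed 1 new [(6,1)] -> total=2
Click 3 (1,0) count=0: revealed 14 new [(0,0) (0,1) (0,2) (0,3) (0,4) (1,0) (1,1) (1,2) (1,3) (1,4) (2,0) (2,1) (3,0) (3,1)] -> total=16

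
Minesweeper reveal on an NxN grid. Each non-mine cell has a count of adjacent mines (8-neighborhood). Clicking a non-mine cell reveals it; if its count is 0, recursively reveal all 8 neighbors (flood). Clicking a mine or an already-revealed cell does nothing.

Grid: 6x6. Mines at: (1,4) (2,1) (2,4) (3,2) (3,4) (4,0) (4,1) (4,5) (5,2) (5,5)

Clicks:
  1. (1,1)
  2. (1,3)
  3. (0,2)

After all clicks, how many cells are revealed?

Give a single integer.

Click 1 (1,1) count=1: revealed 1 new [(1,1)] -> total=1
Click 2 (1,3) count=2: revealed 1 new [(1,3)] -> total=2
Click 3 (0,2) count=0: revealed 6 new [(0,0) (0,1) (0,2) (0,3) (1,0) (1,2)] -> total=8

Answer: 8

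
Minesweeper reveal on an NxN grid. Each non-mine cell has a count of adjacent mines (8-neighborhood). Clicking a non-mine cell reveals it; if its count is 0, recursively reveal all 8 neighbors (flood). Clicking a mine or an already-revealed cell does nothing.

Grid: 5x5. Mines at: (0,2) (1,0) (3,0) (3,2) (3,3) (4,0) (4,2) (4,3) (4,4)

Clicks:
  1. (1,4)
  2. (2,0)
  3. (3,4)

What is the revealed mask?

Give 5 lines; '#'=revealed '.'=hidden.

Click 1 (1,4) count=0: revealed 6 new [(0,3) (0,4) (1,3) (1,4) (2,3) (2,4)] -> total=6
Click 2 (2,0) count=2: revealed 1 new [(2,0)] -> total=7
Click 3 (3,4) count=3: revealed 1 new [(3,4)] -> total=8

Answer: ...##
...##
#..##
....#
.....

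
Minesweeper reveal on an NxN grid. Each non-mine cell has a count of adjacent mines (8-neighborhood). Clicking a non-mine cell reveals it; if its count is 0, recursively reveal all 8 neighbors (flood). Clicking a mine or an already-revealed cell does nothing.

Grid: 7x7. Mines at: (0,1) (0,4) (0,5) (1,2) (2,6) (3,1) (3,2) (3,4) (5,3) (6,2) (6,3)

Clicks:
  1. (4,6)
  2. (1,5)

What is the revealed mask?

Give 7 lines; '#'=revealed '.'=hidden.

Answer: .......
.....#.
.......
.....##
....###
....###
....###

Derivation:
Click 1 (4,6) count=0: revealed 11 new [(3,5) (3,6) (4,4) (4,5) (4,6) (5,4) (5,5) (5,6) (6,4) (6,5) (6,6)] -> total=11
Click 2 (1,5) count=3: revealed 1 new [(1,5)] -> total=12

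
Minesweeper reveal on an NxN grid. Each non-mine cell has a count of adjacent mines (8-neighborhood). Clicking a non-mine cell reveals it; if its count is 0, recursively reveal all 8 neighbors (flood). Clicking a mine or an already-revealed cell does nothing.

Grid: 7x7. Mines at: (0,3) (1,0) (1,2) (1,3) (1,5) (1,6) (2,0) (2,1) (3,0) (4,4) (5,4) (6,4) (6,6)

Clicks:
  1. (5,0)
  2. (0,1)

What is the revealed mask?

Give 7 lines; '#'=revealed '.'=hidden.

Click 1 (5,0) count=0: revealed 15 new [(3,1) (3,2) (3,3) (4,0) (4,1) (4,2) (4,3) (5,0) (5,1) (5,2) (5,3) (6,0) (6,1) (6,2) (6,3)] -> total=15
Click 2 (0,1) count=2: revealed 1 new [(0,1)] -> total=16

Answer: .#.....
.......
.......
.###...
####...
####...
####...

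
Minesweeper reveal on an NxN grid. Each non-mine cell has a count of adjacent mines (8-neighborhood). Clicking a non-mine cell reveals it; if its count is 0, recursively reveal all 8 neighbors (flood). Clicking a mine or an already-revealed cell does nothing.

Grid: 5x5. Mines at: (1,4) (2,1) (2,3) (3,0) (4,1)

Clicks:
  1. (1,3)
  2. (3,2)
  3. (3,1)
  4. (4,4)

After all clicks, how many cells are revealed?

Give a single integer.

Click 1 (1,3) count=2: revealed 1 new [(1,3)] -> total=1
Click 2 (3,2) count=3: revealed 1 new [(3,2)] -> total=2
Click 3 (3,1) count=3: revealed 1 new [(3,1)] -> total=3
Click 4 (4,4) count=0: revealed 5 new [(3,3) (3,4) (4,2) (4,3) (4,4)] -> total=8

Answer: 8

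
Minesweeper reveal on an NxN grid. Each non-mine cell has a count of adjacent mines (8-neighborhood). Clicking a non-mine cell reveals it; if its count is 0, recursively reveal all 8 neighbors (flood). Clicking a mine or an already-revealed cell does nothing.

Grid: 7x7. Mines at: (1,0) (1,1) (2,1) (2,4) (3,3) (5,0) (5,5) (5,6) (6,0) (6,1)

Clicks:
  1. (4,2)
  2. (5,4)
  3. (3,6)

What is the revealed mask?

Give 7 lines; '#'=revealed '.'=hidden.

Click 1 (4,2) count=1: revealed 1 new [(4,2)] -> total=1
Click 2 (5,4) count=1: revealed 1 new [(5,4)] -> total=2
Click 3 (3,6) count=0: revealed 16 new [(0,2) (0,3) (0,4) (0,5) (0,6) (1,2) (1,3) (1,4) (1,5) (1,6) (2,5) (2,6) (3,5) (3,6) (4,5) (4,6)] -> total=18

Answer: ..#####
..#####
.....##
.....##
..#..##
....#..
.......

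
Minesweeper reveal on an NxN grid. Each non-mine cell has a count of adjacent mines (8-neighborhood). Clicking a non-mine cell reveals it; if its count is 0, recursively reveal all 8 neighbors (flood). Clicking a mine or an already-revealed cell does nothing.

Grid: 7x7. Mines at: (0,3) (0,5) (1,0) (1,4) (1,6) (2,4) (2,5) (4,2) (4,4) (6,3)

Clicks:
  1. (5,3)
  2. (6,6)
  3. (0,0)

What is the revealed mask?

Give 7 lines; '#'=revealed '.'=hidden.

Answer: #......
.......
.......
.....##
.....##
...####
....###

Derivation:
Click 1 (5,3) count=3: revealed 1 new [(5,3)] -> total=1
Click 2 (6,6) count=0: revealed 10 new [(3,5) (3,6) (4,5) (4,6) (5,4) (5,5) (5,6) (6,4) (6,5) (6,6)] -> total=11
Click 3 (0,0) count=1: revealed 1 new [(0,0)] -> total=12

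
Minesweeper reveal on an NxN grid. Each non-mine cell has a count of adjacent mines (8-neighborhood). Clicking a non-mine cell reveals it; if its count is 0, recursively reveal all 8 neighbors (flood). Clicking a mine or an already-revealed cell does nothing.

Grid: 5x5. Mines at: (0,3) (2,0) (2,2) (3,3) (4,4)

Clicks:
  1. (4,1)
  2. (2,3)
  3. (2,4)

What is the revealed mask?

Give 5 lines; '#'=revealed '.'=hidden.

Click 1 (4,1) count=0: revealed 6 new [(3,0) (3,1) (3,2) (4,0) (4,1) (4,2)] -> total=6
Click 2 (2,3) count=2: revealed 1 new [(2,3)] -> total=7
Click 3 (2,4) count=1: revealed 1 new [(2,4)] -> total=8

Answer: .....
.....
...##
###..
###..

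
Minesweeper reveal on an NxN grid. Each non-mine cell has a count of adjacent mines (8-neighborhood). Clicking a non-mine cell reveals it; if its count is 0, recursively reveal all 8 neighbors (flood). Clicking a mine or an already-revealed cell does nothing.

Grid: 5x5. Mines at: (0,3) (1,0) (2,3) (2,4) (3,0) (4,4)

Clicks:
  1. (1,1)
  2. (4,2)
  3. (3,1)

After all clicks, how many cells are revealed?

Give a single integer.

Click 1 (1,1) count=1: revealed 1 new [(1,1)] -> total=1
Click 2 (4,2) count=0: revealed 6 new [(3,1) (3,2) (3,3) (4,1) (4,2) (4,3)] -> total=7
Click 3 (3,1) count=1: revealed 0 new [(none)] -> total=7

Answer: 7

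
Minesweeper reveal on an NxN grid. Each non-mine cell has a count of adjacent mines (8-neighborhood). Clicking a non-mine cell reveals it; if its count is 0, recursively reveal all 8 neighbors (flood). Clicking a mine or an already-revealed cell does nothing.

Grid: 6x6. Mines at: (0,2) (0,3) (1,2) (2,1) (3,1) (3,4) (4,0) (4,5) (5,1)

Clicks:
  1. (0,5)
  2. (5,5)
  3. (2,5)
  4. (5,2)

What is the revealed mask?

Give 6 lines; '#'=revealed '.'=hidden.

Click 1 (0,5) count=0: revealed 6 new [(0,4) (0,5) (1,4) (1,5) (2,4) (2,5)] -> total=6
Click 2 (5,5) count=1: revealed 1 new [(5,5)] -> total=7
Click 3 (2,5) count=1: revealed 0 new [(none)] -> total=7
Click 4 (5,2) count=1: revealed 1 new [(5,2)] -> total=8

Answer: ....##
....##
....##
......
......
..#..#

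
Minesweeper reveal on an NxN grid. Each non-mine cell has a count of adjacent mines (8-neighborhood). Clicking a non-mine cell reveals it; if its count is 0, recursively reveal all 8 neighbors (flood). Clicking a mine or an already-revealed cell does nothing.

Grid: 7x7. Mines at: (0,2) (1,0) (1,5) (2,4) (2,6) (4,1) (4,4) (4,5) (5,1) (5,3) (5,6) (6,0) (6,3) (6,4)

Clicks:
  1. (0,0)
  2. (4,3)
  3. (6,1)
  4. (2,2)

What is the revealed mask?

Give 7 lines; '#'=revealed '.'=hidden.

Click 1 (0,0) count=1: revealed 1 new [(0,0)] -> total=1
Click 2 (4,3) count=2: revealed 1 new [(4,3)] -> total=2
Click 3 (6,1) count=2: revealed 1 new [(6,1)] -> total=3
Click 4 (2,2) count=0: revealed 9 new [(1,1) (1,2) (1,3) (2,1) (2,2) (2,3) (3,1) (3,2) (3,3)] -> total=12

Answer: #......
.###...
.###...
.###...
...#...
.......
.#.....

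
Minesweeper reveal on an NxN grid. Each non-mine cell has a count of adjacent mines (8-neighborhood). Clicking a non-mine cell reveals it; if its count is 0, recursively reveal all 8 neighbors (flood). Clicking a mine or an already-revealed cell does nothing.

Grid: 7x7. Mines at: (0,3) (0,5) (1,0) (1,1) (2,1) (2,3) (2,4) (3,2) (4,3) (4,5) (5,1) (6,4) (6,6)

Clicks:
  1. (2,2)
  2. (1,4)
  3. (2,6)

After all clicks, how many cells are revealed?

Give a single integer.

Click 1 (2,2) count=4: revealed 1 new [(2,2)] -> total=1
Click 2 (1,4) count=4: revealed 1 new [(1,4)] -> total=2
Click 3 (2,6) count=0: revealed 6 new [(1,5) (1,6) (2,5) (2,6) (3,5) (3,6)] -> total=8

Answer: 8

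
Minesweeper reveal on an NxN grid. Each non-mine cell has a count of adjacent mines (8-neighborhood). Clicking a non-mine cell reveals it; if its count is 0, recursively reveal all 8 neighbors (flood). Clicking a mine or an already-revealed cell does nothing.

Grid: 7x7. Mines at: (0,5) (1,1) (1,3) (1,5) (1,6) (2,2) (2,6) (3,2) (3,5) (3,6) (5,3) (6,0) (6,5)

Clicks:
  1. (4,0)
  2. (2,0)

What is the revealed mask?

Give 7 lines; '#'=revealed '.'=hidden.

Click 1 (4,0) count=0: revealed 8 new [(2,0) (2,1) (3,0) (3,1) (4,0) (4,1) (5,0) (5,1)] -> total=8
Click 2 (2,0) count=1: revealed 0 new [(none)] -> total=8

Answer: .......
.......
##.....
##.....
##.....
##.....
.......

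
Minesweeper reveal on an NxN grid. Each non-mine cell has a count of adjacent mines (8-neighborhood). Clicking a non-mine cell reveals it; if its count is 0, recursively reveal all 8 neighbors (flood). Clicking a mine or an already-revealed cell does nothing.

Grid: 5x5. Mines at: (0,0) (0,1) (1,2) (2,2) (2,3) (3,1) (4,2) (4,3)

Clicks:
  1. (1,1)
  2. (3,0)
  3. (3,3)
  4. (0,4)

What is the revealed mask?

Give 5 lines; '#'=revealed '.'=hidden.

Answer: ...##
.#.##
.....
#..#.
.....

Derivation:
Click 1 (1,1) count=4: revealed 1 new [(1,1)] -> total=1
Click 2 (3,0) count=1: revealed 1 new [(3,0)] -> total=2
Click 3 (3,3) count=4: revealed 1 new [(3,3)] -> total=3
Click 4 (0,4) count=0: revealed 4 new [(0,3) (0,4) (1,3) (1,4)] -> total=7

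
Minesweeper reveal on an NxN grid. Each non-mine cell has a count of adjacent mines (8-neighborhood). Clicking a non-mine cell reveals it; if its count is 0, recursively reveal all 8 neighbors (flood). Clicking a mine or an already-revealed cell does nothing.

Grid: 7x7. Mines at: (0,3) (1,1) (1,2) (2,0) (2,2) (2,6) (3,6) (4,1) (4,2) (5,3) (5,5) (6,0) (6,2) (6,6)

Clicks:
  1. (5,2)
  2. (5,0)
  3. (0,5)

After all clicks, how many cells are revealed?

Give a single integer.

Click 1 (5,2) count=4: revealed 1 new [(5,2)] -> total=1
Click 2 (5,0) count=2: revealed 1 new [(5,0)] -> total=2
Click 3 (0,5) count=0: revealed 6 new [(0,4) (0,5) (0,6) (1,4) (1,5) (1,6)] -> total=8

Answer: 8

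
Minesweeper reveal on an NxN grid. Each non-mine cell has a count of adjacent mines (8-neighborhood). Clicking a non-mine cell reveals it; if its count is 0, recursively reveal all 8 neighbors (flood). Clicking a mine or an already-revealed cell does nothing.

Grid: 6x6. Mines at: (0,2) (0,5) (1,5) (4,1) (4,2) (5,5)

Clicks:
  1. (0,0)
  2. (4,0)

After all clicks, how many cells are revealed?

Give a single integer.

Click 1 (0,0) count=0: revealed 22 new [(0,0) (0,1) (1,0) (1,1) (1,2) (1,3) (1,4) (2,0) (2,1) (2,2) (2,3) (2,4) (2,5) (3,0) (3,1) (3,2) (3,3) (3,4) (3,5) (4,3) (4,4) (4,5)] -> total=22
Click 2 (4,0) count=1: revealed 1 new [(4,0)] -> total=23

Answer: 23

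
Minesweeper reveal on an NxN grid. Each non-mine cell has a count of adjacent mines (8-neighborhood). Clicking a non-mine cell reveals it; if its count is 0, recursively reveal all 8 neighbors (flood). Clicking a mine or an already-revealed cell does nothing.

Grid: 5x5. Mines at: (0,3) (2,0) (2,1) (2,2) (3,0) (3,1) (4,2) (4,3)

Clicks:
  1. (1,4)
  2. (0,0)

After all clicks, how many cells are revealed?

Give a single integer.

Click 1 (1,4) count=1: revealed 1 new [(1,4)] -> total=1
Click 2 (0,0) count=0: revealed 6 new [(0,0) (0,1) (0,2) (1,0) (1,1) (1,2)] -> total=7

Answer: 7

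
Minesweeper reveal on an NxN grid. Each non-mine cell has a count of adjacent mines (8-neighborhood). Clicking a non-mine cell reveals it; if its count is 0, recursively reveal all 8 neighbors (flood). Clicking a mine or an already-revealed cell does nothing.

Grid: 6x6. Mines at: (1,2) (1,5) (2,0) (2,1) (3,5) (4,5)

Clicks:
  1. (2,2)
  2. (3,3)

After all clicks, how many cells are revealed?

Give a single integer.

Click 1 (2,2) count=2: revealed 1 new [(2,2)] -> total=1
Click 2 (3,3) count=0: revealed 17 new [(2,3) (2,4) (3,0) (3,1) (3,2) (3,3) (3,4) (4,0) (4,1) (4,2) (4,3) (4,4) (5,0) (5,1) (5,2) (5,3) (5,4)] -> total=18

Answer: 18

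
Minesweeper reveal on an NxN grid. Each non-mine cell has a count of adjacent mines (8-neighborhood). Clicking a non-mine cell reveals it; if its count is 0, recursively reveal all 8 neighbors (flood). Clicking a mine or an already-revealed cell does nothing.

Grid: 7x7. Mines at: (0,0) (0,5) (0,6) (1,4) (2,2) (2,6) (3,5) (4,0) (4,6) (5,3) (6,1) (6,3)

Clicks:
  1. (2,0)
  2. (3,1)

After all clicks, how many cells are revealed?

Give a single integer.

Answer: 6

Derivation:
Click 1 (2,0) count=0: revealed 6 new [(1,0) (1,1) (2,0) (2,1) (3,0) (3,1)] -> total=6
Click 2 (3,1) count=2: revealed 0 new [(none)] -> total=6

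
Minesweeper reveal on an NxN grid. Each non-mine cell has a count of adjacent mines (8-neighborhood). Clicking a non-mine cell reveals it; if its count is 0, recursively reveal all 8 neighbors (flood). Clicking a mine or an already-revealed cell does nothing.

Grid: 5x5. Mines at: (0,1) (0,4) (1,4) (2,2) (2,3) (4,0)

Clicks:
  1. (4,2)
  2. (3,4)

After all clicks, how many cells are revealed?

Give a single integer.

Answer: 8

Derivation:
Click 1 (4,2) count=0: revealed 8 new [(3,1) (3,2) (3,3) (3,4) (4,1) (4,2) (4,3) (4,4)] -> total=8
Click 2 (3,4) count=1: revealed 0 new [(none)] -> total=8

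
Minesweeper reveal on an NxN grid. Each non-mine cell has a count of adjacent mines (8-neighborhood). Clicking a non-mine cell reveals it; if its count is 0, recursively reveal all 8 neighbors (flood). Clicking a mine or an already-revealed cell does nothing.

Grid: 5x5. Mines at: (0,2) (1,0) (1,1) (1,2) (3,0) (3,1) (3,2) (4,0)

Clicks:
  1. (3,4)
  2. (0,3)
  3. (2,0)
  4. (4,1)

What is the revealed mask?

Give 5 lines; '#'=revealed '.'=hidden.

Answer: ...##
...##
#..##
...##
.#.##

Derivation:
Click 1 (3,4) count=0: revealed 10 new [(0,3) (0,4) (1,3) (1,4) (2,3) (2,4) (3,3) (3,4) (4,3) (4,4)] -> total=10
Click 2 (0,3) count=2: revealed 0 new [(none)] -> total=10
Click 3 (2,0) count=4: revealed 1 new [(2,0)] -> total=11
Click 4 (4,1) count=4: revealed 1 new [(4,1)] -> total=12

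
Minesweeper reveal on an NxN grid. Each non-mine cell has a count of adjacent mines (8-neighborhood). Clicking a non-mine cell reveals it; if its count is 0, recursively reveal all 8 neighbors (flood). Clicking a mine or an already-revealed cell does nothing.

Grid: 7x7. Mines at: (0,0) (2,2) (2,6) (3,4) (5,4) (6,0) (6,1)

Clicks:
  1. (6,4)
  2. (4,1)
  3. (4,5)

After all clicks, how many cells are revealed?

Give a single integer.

Answer: 18

Derivation:
Click 1 (6,4) count=1: revealed 1 new [(6,4)] -> total=1
Click 2 (4,1) count=0: revealed 16 new [(1,0) (1,1) (2,0) (2,1) (3,0) (3,1) (3,2) (3,3) (4,0) (4,1) (4,2) (4,3) (5,0) (5,1) (5,2) (5,3)] -> total=17
Click 3 (4,5) count=2: revealed 1 new [(4,5)] -> total=18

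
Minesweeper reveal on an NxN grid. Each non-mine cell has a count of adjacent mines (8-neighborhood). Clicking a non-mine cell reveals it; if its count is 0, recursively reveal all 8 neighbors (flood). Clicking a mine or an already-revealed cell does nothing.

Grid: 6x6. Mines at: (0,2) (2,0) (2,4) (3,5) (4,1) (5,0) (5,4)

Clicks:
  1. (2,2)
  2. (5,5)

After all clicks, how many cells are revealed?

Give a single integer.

Answer: 10

Derivation:
Click 1 (2,2) count=0: revealed 9 new [(1,1) (1,2) (1,3) (2,1) (2,2) (2,3) (3,1) (3,2) (3,3)] -> total=9
Click 2 (5,5) count=1: revealed 1 new [(5,5)] -> total=10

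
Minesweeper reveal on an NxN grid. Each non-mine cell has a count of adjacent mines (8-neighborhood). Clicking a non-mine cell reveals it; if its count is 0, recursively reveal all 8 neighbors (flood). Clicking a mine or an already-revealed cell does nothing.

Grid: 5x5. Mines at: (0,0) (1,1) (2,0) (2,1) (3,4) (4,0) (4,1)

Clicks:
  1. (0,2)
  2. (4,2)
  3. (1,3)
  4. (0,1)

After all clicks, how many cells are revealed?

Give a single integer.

Answer: 11

Derivation:
Click 1 (0,2) count=1: revealed 1 new [(0,2)] -> total=1
Click 2 (4,2) count=1: revealed 1 new [(4,2)] -> total=2
Click 3 (1,3) count=0: revealed 8 new [(0,3) (0,4) (1,2) (1,3) (1,4) (2,2) (2,3) (2,4)] -> total=10
Click 4 (0,1) count=2: revealed 1 new [(0,1)] -> total=11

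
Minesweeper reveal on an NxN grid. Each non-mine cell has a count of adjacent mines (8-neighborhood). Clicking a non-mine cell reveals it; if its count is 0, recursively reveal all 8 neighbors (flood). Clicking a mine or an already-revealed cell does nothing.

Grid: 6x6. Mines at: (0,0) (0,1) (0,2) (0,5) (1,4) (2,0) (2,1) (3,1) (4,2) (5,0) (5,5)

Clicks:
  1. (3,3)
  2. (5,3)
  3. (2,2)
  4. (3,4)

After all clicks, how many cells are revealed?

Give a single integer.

Click 1 (3,3) count=1: revealed 1 new [(3,3)] -> total=1
Click 2 (5,3) count=1: revealed 1 new [(5,3)] -> total=2
Click 3 (2,2) count=2: revealed 1 new [(2,2)] -> total=3
Click 4 (3,4) count=0: revealed 8 new [(2,3) (2,4) (2,5) (3,4) (3,5) (4,3) (4,4) (4,5)] -> total=11

Answer: 11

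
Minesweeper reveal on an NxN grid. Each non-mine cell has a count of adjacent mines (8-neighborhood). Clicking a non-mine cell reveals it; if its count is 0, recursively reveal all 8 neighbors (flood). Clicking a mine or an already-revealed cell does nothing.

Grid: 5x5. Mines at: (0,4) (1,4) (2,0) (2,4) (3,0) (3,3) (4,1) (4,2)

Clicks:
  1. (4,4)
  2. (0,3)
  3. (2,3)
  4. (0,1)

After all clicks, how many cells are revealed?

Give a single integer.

Click 1 (4,4) count=1: revealed 1 new [(4,4)] -> total=1
Click 2 (0,3) count=2: revealed 1 new [(0,3)] -> total=2
Click 3 (2,3) count=3: revealed 1 new [(2,3)] -> total=3
Click 4 (0,1) count=0: revealed 9 new [(0,0) (0,1) (0,2) (1,0) (1,1) (1,2) (1,3) (2,1) (2,2)] -> total=12

Answer: 12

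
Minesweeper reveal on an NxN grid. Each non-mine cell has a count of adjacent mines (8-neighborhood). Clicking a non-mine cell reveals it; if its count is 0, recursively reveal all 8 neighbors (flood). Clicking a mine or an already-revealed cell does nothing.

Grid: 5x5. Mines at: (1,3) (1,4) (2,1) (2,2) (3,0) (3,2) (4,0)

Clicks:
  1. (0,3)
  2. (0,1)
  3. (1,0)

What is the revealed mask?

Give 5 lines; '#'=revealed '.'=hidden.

Click 1 (0,3) count=2: revealed 1 new [(0,3)] -> total=1
Click 2 (0,1) count=0: revealed 6 new [(0,0) (0,1) (0,2) (1,0) (1,1) (1,2)] -> total=7
Click 3 (1,0) count=1: revealed 0 new [(none)] -> total=7

Answer: ####.
###..
.....
.....
.....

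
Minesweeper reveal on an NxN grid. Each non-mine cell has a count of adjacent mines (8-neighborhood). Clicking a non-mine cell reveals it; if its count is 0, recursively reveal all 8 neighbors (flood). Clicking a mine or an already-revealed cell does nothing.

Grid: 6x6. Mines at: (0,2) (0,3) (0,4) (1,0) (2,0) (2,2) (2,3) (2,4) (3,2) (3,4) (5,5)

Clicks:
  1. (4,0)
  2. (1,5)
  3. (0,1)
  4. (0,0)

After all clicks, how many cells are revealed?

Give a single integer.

Answer: 15

Derivation:
Click 1 (4,0) count=0: revealed 12 new [(3,0) (3,1) (4,0) (4,1) (4,2) (4,3) (4,4) (5,0) (5,1) (5,2) (5,3) (5,4)] -> total=12
Click 2 (1,5) count=2: revealed 1 new [(1,5)] -> total=13
Click 3 (0,1) count=2: revealed 1 new [(0,1)] -> total=14
Click 4 (0,0) count=1: revealed 1 new [(0,0)] -> total=15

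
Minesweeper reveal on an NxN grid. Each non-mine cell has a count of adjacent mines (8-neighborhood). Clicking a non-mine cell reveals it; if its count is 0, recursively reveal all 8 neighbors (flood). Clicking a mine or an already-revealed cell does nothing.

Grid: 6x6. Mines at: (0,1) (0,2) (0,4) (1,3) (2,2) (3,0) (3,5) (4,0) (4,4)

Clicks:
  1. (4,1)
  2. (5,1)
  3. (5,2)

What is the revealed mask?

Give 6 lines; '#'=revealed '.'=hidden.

Answer: ......
......
......
.###..
.###..
.###..

Derivation:
Click 1 (4,1) count=2: revealed 1 new [(4,1)] -> total=1
Click 2 (5,1) count=1: revealed 1 new [(5,1)] -> total=2
Click 3 (5,2) count=0: revealed 7 new [(3,1) (3,2) (3,3) (4,2) (4,3) (5,2) (5,3)] -> total=9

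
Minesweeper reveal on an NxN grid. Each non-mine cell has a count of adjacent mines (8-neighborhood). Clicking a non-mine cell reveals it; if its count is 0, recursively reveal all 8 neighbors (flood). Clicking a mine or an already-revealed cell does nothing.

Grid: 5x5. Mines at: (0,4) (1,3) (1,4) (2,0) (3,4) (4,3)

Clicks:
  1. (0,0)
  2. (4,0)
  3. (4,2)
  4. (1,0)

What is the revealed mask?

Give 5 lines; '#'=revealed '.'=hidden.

Answer: ###..
###..
.....
###..
###..

Derivation:
Click 1 (0,0) count=0: revealed 6 new [(0,0) (0,1) (0,2) (1,0) (1,1) (1,2)] -> total=6
Click 2 (4,0) count=0: revealed 6 new [(3,0) (3,1) (3,2) (4,0) (4,1) (4,2)] -> total=12
Click 3 (4,2) count=1: revealed 0 new [(none)] -> total=12
Click 4 (1,0) count=1: revealed 0 new [(none)] -> total=12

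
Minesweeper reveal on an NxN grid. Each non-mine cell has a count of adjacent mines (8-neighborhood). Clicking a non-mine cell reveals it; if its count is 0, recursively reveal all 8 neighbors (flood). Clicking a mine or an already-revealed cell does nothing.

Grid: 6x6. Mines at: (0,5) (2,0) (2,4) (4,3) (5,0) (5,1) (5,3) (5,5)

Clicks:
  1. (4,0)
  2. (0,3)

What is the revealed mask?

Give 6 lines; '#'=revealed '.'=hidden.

Answer: #####.
#####.
.###..
.###..
#.....
......

Derivation:
Click 1 (4,0) count=2: revealed 1 new [(4,0)] -> total=1
Click 2 (0,3) count=0: revealed 16 new [(0,0) (0,1) (0,2) (0,3) (0,4) (1,0) (1,1) (1,2) (1,3) (1,4) (2,1) (2,2) (2,3) (3,1) (3,2) (3,3)] -> total=17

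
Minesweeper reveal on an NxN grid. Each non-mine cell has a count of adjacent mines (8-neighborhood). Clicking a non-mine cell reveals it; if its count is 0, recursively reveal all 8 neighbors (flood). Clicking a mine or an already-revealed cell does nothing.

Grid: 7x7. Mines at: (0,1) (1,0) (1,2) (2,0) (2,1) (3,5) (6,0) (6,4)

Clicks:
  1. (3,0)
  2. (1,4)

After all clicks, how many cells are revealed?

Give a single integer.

Answer: 13

Derivation:
Click 1 (3,0) count=2: revealed 1 new [(3,0)] -> total=1
Click 2 (1,4) count=0: revealed 12 new [(0,3) (0,4) (0,5) (0,6) (1,3) (1,4) (1,5) (1,6) (2,3) (2,4) (2,5) (2,6)] -> total=13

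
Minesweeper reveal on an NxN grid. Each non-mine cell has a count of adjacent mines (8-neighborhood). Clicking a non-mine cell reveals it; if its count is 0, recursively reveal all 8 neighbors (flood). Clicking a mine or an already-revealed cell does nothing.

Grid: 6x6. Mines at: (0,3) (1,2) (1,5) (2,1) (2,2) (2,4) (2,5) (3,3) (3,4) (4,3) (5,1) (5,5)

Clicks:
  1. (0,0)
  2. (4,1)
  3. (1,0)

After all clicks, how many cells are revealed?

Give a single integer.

Answer: 5

Derivation:
Click 1 (0,0) count=0: revealed 4 new [(0,0) (0,1) (1,0) (1,1)] -> total=4
Click 2 (4,1) count=1: revealed 1 new [(4,1)] -> total=5
Click 3 (1,0) count=1: revealed 0 new [(none)] -> total=5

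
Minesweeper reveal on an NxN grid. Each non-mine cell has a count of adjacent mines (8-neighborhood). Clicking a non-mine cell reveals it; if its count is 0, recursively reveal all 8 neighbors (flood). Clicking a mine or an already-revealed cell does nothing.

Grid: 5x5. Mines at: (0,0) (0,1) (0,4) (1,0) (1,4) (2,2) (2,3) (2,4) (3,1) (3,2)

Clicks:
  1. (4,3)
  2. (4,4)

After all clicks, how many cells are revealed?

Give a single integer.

Answer: 4

Derivation:
Click 1 (4,3) count=1: revealed 1 new [(4,3)] -> total=1
Click 2 (4,4) count=0: revealed 3 new [(3,3) (3,4) (4,4)] -> total=4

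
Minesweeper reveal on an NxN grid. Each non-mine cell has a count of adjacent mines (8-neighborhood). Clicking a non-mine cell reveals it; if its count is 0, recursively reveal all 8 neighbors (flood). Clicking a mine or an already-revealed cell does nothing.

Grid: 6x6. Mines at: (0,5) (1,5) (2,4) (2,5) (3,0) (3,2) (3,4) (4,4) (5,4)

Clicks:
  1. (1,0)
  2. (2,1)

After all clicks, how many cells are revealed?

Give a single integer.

Answer: 14

Derivation:
Click 1 (1,0) count=0: revealed 14 new [(0,0) (0,1) (0,2) (0,3) (0,4) (1,0) (1,1) (1,2) (1,3) (1,4) (2,0) (2,1) (2,2) (2,3)] -> total=14
Click 2 (2,1) count=2: revealed 0 new [(none)] -> total=14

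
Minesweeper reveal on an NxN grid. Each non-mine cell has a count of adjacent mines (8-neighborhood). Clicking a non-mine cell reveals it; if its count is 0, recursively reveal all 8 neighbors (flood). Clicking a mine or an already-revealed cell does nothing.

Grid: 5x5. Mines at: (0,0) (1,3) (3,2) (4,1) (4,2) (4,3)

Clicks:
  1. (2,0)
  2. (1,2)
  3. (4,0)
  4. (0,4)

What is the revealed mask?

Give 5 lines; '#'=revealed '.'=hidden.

Answer: ....#
###..
##...
##...
#....

Derivation:
Click 1 (2,0) count=0: revealed 6 new [(1,0) (1,1) (2,0) (2,1) (3,0) (3,1)] -> total=6
Click 2 (1,2) count=1: revealed 1 new [(1,2)] -> total=7
Click 3 (4,0) count=1: revealed 1 new [(4,0)] -> total=8
Click 4 (0,4) count=1: revealed 1 new [(0,4)] -> total=9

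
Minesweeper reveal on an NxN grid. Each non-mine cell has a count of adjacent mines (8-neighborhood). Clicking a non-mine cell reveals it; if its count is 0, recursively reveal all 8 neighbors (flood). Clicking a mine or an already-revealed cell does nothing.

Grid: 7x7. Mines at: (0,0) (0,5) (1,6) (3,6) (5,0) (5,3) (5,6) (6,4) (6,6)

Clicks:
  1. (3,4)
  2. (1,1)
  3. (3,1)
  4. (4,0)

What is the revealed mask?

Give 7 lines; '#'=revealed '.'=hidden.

Answer: .####..
######.
######.
######.
######.
.......
.......

Derivation:
Click 1 (3,4) count=0: revealed 28 new [(0,1) (0,2) (0,3) (0,4) (1,0) (1,1) (1,2) (1,3) (1,4) (1,5) (2,0) (2,1) (2,2) (2,3) (2,4) (2,5) (3,0) (3,1) (3,2) (3,3) (3,4) (3,5) (4,0) (4,1) (4,2) (4,3) (4,4) (4,5)] -> total=28
Click 2 (1,1) count=1: revealed 0 new [(none)] -> total=28
Click 3 (3,1) count=0: revealed 0 new [(none)] -> total=28
Click 4 (4,0) count=1: revealed 0 new [(none)] -> total=28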